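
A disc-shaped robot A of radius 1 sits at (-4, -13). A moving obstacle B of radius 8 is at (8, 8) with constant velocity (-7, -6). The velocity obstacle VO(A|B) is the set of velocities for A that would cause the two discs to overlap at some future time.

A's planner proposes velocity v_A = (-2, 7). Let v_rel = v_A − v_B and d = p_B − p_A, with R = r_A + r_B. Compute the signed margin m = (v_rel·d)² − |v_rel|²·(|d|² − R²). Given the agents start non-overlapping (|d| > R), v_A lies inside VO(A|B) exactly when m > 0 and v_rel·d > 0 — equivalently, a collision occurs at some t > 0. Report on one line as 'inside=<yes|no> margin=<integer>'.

d = (12, 21),  |d|² = 585;  R = 1+8 = 9,  c = 585−9² = 504
v_rel = (5, 13),  |v_rel|² = 194;  v_rel·d = (5)·(12) + (13)·(21) = 333
194·t² − 666·t + 504 = 0  ⇒  m = 333² − 194·504 = 13113
m = 13113 > 0,  v_rel·d = 333 > 0  ⇒  inside

inside=yes margin=13113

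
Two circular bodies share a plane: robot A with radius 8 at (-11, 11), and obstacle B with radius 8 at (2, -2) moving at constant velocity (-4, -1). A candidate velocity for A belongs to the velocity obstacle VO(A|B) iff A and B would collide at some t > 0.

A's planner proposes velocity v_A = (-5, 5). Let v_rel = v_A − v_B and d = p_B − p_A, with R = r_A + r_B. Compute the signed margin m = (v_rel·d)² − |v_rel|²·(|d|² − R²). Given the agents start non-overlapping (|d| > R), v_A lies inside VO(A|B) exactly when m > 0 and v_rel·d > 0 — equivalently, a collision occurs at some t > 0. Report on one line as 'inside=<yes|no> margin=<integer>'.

d = (13, -13),  |d|² = 338;  R = 8+8 = 16,  c = 338−16² = 82
v_rel = (-1, 6),  |v_rel|² = 37;  v_rel·d = (-1)·(13) + (6)·(-13) = -91
37·t² + 182·t + 82 = 0  ⇒  m = (-91)² − 37·82 = 5247
m = 5247 > 0,  v_rel·d = -91 < 0  ⇒  outside

inside=no margin=5247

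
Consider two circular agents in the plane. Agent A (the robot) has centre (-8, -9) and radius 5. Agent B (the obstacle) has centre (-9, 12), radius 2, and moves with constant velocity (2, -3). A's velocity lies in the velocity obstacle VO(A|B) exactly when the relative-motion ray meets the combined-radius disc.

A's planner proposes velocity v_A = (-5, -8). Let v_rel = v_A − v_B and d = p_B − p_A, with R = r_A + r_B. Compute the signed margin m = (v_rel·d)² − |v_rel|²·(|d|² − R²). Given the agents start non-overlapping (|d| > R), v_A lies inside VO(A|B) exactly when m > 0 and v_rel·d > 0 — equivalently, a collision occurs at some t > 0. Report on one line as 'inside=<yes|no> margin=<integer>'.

d = (-1, 21),  |d|² = 442;  R = 5+2 = 7,  c = 442−7² = 393
v_rel = (-7, -5),  |v_rel|² = 74;  v_rel·d = (-7)·(-1) + (-5)·(21) = -98
74·t² + 196·t + 393 = 0  ⇒  m = (-98)² − 74·393 = -19478
m = -19478 < 0,  v_rel·d = -98 < 0  ⇒  outside

inside=no margin=-19478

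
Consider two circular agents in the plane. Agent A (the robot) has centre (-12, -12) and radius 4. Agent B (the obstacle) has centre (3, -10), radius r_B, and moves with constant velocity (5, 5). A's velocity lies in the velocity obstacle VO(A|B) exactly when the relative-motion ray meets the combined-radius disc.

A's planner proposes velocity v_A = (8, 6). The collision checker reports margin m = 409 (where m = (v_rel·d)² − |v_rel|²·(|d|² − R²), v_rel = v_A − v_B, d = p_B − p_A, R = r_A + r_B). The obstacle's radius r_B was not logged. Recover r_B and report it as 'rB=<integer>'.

m = 409
d = (15, 2);  v_rel = (3, 1),  |v_rel|² = 10
v_rel×d = (3)·(2) − (1)·(15) = -9
since m = R²·10 − (-9)²:  R² = (81 + 409) / 10 = 49
R = √49 = 7  ⇒  r_B = 7 − 4 = 3

rB=3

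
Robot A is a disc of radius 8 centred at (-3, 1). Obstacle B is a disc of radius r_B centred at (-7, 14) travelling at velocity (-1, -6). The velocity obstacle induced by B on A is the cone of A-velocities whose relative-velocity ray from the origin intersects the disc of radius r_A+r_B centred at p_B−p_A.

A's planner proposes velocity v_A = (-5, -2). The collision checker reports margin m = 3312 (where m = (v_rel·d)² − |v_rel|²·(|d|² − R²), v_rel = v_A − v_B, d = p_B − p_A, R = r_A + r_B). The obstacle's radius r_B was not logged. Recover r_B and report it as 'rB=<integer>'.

m = 3312
d = (-4, 13);  v_rel = (-4, 4),  |v_rel|² = 32
v_rel×d = (-4)·(13) − (4)·(-4) = -36
since m = R²·32 − (-36)²:  R² = (1296 + 3312) / 32 = 144
R = √144 = 12  ⇒  r_B = 12 − 8 = 4

rB=4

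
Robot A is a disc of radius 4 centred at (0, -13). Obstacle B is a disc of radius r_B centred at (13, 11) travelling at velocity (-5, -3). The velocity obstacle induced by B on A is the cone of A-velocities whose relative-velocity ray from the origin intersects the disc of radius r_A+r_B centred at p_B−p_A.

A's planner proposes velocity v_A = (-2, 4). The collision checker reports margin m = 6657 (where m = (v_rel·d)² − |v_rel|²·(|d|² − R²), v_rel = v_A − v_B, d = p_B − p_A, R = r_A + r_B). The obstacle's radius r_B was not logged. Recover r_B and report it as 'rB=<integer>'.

m = 6657
d = (13, 24);  v_rel = (3, 7),  |v_rel|² = 58
v_rel×d = (3)·(24) − (7)·(13) = -19
since m = R²·58 − (-19)²:  R² = (361 + 6657) / 58 = 121
R = √121 = 11  ⇒  r_B = 11 − 4 = 7

rB=7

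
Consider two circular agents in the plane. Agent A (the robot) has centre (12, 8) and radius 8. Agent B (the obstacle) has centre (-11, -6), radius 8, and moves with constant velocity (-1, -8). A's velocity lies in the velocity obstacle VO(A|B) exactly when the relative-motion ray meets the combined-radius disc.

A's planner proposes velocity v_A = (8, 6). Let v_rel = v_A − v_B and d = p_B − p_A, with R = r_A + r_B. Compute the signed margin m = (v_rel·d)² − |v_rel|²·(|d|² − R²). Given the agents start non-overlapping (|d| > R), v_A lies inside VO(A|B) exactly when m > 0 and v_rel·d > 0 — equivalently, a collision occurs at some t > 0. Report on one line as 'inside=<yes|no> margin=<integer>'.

d = (-23, -14),  |d|² = 725;  R = 8+8 = 16,  c = 725−16² = 469
v_rel = (9, 14),  |v_rel|² = 277;  v_rel·d = (9)·(-23) + (14)·(-14) = -403
277·t² + 806·t + 469 = 0  ⇒  m = (-403)² − 277·469 = 32496
m = 32496 > 0,  v_rel·d = -403 < 0  ⇒  outside

inside=no margin=32496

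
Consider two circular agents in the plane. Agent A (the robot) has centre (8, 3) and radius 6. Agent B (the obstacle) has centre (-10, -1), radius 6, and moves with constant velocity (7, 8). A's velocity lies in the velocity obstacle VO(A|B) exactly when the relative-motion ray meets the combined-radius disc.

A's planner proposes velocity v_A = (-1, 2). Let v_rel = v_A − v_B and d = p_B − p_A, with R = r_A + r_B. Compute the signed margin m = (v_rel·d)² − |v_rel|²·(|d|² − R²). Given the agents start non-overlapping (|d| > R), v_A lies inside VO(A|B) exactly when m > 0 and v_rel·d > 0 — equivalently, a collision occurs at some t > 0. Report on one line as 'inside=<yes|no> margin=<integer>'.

d = (-18, -4),  |d|² = 340;  R = 6+6 = 12,  c = 340−12² = 196
v_rel = (-8, -6),  |v_rel|² = 100;  v_rel·d = (-8)·(-18) + (-6)·(-4) = 168
100·t² − 336·t + 196 = 0  ⇒  m = 168² − 100·196 = 8624
m = 8624 > 0,  v_rel·d = 168 > 0  ⇒  inside

inside=yes margin=8624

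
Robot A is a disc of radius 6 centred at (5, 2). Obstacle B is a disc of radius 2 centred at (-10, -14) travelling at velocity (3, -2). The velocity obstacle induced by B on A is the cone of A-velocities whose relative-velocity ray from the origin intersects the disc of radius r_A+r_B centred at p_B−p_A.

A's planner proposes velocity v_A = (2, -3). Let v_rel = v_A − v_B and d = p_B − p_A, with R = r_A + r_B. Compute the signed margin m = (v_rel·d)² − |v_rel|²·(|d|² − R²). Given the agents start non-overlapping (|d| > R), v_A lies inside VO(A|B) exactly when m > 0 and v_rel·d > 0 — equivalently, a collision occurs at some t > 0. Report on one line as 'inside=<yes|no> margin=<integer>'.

d = (-15, -16),  |d|² = 481;  R = 6+2 = 8,  c = 481−8² = 417
v_rel = (-1, -1),  |v_rel|² = 2;  v_rel·d = (-1)·(-15) + (-1)·(-16) = 31
2·t² − 62·t + 417 = 0  ⇒  m = 31² − 2·417 = 127
m = 127 > 0,  v_rel·d = 31 > 0  ⇒  inside

inside=yes margin=127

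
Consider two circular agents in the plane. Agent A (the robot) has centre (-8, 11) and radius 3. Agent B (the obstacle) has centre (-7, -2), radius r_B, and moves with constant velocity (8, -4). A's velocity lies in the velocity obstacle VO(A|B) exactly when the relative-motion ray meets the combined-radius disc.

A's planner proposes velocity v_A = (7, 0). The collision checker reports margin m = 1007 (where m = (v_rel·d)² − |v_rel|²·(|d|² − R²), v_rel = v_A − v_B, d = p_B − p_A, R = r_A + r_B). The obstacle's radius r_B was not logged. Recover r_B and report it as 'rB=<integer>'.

m = 1007
d = (1, -13);  v_rel = (-1, 4),  |v_rel|² = 17
v_rel×d = (-1)·(-13) − (4)·(1) = 9
since m = R²·17 − 9²:  R² = (81 + 1007) / 17 = 64
R = √64 = 8  ⇒  r_B = 8 − 3 = 5

rB=5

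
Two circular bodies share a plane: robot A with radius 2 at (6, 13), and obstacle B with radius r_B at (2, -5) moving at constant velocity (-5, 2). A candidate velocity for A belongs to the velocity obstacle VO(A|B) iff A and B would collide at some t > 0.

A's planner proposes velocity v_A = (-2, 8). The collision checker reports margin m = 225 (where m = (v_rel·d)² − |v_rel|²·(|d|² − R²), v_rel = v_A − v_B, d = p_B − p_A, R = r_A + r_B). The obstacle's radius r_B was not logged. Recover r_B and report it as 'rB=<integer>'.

m = 225
d = (-4, -18);  v_rel = (3, 6),  |v_rel|² = 45
v_rel×d = (3)·(-18) − (6)·(-4) = -30
since m = R²·45 − (-30)²:  R² = (900 + 225) / 45 = 25
R = √25 = 5  ⇒  r_B = 5 − 2 = 3

rB=3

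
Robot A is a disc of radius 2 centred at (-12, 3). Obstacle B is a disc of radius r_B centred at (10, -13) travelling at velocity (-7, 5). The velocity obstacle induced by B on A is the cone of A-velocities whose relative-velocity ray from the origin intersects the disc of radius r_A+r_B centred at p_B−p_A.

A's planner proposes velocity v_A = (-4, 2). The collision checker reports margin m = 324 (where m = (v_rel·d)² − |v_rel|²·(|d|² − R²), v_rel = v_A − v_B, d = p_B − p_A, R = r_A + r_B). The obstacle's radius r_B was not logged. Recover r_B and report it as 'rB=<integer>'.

m = 324
d = (22, -16);  v_rel = (3, -3),  |v_rel|² = 18
v_rel×d = (3)·(-16) − (-3)·(22) = 18
since m = R²·18 − 18²:  R² = (324 + 324) / 18 = 36
R = √36 = 6  ⇒  r_B = 6 − 2 = 4

rB=4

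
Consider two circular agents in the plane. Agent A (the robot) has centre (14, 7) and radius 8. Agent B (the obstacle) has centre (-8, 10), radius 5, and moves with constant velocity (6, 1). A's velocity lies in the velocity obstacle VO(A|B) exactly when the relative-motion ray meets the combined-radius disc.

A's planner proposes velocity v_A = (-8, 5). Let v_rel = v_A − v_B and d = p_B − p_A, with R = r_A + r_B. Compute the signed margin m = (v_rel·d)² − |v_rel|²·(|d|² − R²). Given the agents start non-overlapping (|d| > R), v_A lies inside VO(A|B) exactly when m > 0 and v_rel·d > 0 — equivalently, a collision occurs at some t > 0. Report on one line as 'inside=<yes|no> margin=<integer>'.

d = (-22, 3),  |d|² = 493;  R = 8+5 = 13,  c = 493−13² = 324
v_rel = (-14, 4),  |v_rel|² = 212;  v_rel·d = (-14)·(-22) + (4)·(3) = 320
212·t² − 640·t + 324 = 0  ⇒  m = 320² − 212·324 = 33712
m = 33712 > 0,  v_rel·d = 320 > 0  ⇒  inside

inside=yes margin=33712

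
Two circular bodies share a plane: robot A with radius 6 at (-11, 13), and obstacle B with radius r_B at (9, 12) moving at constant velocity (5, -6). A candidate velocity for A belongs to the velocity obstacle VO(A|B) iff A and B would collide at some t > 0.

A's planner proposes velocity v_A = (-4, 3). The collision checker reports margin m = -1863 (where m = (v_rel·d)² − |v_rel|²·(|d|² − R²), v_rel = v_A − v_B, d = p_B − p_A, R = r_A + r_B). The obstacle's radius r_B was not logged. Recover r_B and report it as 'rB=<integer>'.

m = -1863
d = (20, -1);  v_rel = (-9, 9),  |v_rel|² = 162
v_rel×d = (-9)·(-1) − (9)·(20) = -171
since m = R²·162 − (-171)²:  R² = (29241 + -1863) / 162 = 169
R = √169 = 13  ⇒  r_B = 13 − 6 = 7

rB=7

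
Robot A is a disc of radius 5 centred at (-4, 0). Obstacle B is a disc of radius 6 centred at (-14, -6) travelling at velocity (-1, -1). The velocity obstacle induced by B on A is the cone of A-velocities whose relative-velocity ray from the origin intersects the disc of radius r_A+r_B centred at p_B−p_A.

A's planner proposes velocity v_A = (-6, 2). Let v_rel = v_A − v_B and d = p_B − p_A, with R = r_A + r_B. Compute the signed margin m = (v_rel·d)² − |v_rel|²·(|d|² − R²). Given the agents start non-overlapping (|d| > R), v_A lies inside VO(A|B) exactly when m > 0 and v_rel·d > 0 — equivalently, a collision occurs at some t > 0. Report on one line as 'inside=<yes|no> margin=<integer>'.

d = (-10, -6),  |d|² = 136;  R = 5+6 = 11,  c = 136−11² = 15
v_rel = (-5, 3),  |v_rel|² = 34;  v_rel·d = (-5)·(-10) + (3)·(-6) = 32
34·t² − 64·t + 15 = 0  ⇒  m = 32² − 34·15 = 514
m = 514 > 0,  v_rel·d = 32 > 0  ⇒  inside

inside=yes margin=514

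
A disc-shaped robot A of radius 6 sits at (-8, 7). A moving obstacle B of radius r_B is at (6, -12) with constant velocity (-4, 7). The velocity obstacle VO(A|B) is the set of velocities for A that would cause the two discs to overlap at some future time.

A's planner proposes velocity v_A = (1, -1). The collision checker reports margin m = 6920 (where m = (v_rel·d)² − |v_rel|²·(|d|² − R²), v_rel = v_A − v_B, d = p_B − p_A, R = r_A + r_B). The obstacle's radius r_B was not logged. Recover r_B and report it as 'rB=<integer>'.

m = 6920
d = (14, -19);  v_rel = (5, -8),  |v_rel|² = 89
v_rel×d = (5)·(-19) − (-8)·(14) = 17
since m = R²·89 − 17²:  R² = (289 + 6920) / 89 = 81
R = √81 = 9  ⇒  r_B = 9 − 6 = 3

rB=3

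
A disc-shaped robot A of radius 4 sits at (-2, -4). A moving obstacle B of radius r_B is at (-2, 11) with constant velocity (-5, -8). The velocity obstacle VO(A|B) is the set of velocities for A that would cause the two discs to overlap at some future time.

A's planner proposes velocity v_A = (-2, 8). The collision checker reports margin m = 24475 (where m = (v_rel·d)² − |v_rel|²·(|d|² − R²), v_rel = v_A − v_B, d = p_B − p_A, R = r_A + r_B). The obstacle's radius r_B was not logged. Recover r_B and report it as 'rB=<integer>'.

m = 24475
d = (0, 15);  v_rel = (3, 16),  |v_rel|² = 265
v_rel×d = (3)·(15) − (16)·(0) = 45
since m = R²·265 − 45²:  R² = (2025 + 24475) / 265 = 100
R = √100 = 10  ⇒  r_B = 10 − 4 = 6

rB=6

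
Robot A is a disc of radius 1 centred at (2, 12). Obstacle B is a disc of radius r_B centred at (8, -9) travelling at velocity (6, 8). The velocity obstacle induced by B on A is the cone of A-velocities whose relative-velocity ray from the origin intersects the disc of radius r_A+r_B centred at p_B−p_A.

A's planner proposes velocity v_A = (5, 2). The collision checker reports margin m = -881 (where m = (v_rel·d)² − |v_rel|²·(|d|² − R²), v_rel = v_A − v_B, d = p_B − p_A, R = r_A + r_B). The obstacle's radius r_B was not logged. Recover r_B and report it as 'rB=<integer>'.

m = -881
d = (6, -21);  v_rel = (-1, -6),  |v_rel|² = 37
v_rel×d = (-1)·(-21) − (-6)·(6) = 57
since m = R²·37 − 57²:  R² = (3249 + -881) / 37 = 64
R = √64 = 8  ⇒  r_B = 8 − 1 = 7

rB=7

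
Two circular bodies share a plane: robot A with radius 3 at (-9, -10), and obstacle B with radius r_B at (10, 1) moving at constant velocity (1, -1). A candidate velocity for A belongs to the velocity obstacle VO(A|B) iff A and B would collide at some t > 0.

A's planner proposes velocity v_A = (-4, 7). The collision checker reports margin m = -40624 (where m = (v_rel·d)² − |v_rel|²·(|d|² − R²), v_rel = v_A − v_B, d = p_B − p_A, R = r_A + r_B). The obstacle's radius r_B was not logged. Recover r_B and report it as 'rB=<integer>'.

m = -40624
d = (19, 11);  v_rel = (-5, 8),  |v_rel|² = 89
v_rel×d = (-5)·(11) − (8)·(19) = -207
since m = R²·89 − (-207)²:  R² = (42849 + -40624) / 89 = 25
R = √25 = 5  ⇒  r_B = 5 − 3 = 2

rB=2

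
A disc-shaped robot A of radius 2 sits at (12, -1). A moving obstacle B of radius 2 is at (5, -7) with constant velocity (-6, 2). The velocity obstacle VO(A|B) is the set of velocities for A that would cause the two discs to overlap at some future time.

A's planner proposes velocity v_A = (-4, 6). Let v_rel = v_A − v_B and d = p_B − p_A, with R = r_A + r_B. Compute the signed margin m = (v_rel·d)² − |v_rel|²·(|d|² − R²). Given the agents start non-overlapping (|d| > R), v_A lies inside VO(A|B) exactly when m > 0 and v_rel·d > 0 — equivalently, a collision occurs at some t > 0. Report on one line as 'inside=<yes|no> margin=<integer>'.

d = (-7, -6),  |d|² = 85;  R = 2+2 = 4,  c = 85−4² = 69
v_rel = (2, 4),  |v_rel|² = 20;  v_rel·d = (2)·(-7) + (4)·(-6) = -38
20·t² + 76·t + 69 = 0  ⇒  m = (-38)² − 20·69 = 64
m = 64 > 0,  v_rel·d = -38 < 0  ⇒  outside

inside=no margin=64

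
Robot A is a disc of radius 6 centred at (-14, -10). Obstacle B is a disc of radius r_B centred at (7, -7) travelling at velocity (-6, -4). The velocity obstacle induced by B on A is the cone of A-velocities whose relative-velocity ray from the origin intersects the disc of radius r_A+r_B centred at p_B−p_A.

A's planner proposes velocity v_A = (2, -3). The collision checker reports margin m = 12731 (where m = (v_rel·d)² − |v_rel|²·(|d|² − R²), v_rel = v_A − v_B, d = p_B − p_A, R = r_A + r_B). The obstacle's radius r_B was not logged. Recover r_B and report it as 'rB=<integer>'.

m = 12731
d = (21, 3);  v_rel = (8, 1),  |v_rel|² = 65
v_rel×d = (8)·(3) − (1)·(21) = 3
since m = R²·65 − 3²:  R² = (9 + 12731) / 65 = 196
R = √196 = 14  ⇒  r_B = 14 − 6 = 8

rB=8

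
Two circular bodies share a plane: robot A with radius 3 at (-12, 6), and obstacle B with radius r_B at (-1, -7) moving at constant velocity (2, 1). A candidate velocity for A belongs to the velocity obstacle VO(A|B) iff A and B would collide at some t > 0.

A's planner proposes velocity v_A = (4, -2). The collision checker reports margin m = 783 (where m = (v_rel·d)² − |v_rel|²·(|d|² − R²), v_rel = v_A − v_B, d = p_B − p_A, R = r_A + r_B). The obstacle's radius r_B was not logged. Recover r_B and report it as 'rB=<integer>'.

m = 783
d = (11, -13);  v_rel = (2, -3),  |v_rel|² = 13
v_rel×d = (2)·(-13) − (-3)·(11) = 7
since m = R²·13 − 7²:  R² = (49 + 783) / 13 = 64
R = √64 = 8  ⇒  r_B = 8 − 3 = 5

rB=5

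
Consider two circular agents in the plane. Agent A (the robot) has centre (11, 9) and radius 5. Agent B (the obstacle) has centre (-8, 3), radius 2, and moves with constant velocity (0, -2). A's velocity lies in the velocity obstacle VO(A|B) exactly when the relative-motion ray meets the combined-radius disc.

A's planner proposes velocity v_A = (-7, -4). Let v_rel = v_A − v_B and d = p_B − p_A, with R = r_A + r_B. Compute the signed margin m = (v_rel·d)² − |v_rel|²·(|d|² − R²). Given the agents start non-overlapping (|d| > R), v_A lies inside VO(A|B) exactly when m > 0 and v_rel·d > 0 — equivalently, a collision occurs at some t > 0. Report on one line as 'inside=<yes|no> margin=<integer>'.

d = (-19, -6),  |d|² = 397;  R = 5+2 = 7,  c = 397−7² = 348
v_rel = (-7, -2),  |v_rel|² = 53;  v_rel·d = (-7)·(-19) + (-2)·(-6) = 145
53·t² − 290·t + 348 = 0  ⇒  m = 145² − 53·348 = 2581
m = 2581 > 0,  v_rel·d = 145 > 0  ⇒  inside

inside=yes margin=2581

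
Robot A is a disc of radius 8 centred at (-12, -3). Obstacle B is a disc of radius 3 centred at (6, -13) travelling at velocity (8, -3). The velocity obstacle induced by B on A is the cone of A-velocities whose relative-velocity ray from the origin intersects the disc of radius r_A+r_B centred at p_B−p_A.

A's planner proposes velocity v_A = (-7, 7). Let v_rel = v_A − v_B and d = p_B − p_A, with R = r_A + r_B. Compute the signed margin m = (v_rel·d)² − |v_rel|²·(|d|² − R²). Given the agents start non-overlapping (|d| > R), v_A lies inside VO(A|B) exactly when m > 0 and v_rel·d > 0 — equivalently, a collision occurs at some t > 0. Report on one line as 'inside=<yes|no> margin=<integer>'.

d = (18, -10),  |d|² = 424;  R = 8+3 = 11,  c = 424−11² = 303
v_rel = (-15, 10),  |v_rel|² = 325;  v_rel·d = (-15)·(18) + (10)·(-10) = -370
325·t² + 740·t + 303 = 0  ⇒  m = (-370)² − 325·303 = 38425
m = 38425 > 0,  v_rel·d = -370 < 0  ⇒  outside

inside=no margin=38425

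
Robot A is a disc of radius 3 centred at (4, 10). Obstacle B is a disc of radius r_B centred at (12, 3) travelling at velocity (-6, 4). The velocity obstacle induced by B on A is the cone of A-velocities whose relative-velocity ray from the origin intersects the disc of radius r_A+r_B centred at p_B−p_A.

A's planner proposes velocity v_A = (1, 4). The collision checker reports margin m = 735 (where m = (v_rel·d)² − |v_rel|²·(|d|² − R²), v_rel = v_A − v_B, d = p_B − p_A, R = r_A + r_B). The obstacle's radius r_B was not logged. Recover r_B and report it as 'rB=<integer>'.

m = 735
d = (8, -7);  v_rel = (7, 0),  |v_rel|² = 49
v_rel×d = (7)·(-7) − (0)·(8) = -49
since m = R²·49 − (-49)²:  R² = (2401 + 735) / 49 = 64
R = √64 = 8  ⇒  r_B = 8 − 3 = 5

rB=5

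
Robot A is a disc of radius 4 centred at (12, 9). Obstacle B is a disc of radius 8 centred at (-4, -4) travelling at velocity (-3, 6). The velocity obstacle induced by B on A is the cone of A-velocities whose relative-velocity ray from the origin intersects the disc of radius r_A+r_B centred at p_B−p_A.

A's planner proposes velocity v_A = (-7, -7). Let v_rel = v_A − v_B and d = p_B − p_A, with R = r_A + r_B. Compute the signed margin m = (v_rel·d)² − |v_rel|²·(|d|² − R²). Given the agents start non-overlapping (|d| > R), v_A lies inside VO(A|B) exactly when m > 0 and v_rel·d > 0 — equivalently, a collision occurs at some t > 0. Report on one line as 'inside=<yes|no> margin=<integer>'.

d = (-16, -13),  |d|² = 425;  R = 4+8 = 12,  c = 425−12² = 281
v_rel = (-4, -13),  |v_rel|² = 185;  v_rel·d = (-4)·(-16) + (-13)·(-13) = 233
185·t² − 466·t + 281 = 0  ⇒  m = 233² − 185·281 = 2304
m = 2304 > 0,  v_rel·d = 233 > 0  ⇒  inside

inside=yes margin=2304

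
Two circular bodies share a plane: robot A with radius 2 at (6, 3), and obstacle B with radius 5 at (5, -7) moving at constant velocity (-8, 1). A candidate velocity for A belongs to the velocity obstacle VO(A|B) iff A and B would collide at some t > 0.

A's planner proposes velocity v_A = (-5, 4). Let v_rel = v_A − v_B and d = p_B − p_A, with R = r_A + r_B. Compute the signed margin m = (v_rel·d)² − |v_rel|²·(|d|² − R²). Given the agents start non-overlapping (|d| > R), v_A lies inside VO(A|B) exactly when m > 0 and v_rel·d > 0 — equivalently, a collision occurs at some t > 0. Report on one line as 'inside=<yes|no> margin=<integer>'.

d = (-1, -10),  |d|² = 101;  R = 2+5 = 7,  c = 101−7² = 52
v_rel = (3, 3),  |v_rel|² = 18;  v_rel·d = (3)·(-1) + (3)·(-10) = -33
18·t² + 66·t + 52 = 0  ⇒  m = (-33)² − 18·52 = 153
m = 153 > 0,  v_rel·d = -33 < 0  ⇒  outside

inside=no margin=153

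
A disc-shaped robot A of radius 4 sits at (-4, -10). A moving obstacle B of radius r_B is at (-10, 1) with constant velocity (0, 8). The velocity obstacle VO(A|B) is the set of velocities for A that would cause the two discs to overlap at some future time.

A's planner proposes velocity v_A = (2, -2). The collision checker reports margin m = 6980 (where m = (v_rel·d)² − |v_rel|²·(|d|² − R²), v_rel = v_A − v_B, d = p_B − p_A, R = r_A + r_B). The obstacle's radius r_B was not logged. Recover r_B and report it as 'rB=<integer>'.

m = 6980
d = (-6, 11);  v_rel = (2, -10),  |v_rel|² = 104
v_rel×d = (2)·(11) − (-10)·(-6) = -38
since m = R²·104 − (-38)²:  R² = (1444 + 6980) / 104 = 81
R = √81 = 9  ⇒  r_B = 9 − 4 = 5

rB=5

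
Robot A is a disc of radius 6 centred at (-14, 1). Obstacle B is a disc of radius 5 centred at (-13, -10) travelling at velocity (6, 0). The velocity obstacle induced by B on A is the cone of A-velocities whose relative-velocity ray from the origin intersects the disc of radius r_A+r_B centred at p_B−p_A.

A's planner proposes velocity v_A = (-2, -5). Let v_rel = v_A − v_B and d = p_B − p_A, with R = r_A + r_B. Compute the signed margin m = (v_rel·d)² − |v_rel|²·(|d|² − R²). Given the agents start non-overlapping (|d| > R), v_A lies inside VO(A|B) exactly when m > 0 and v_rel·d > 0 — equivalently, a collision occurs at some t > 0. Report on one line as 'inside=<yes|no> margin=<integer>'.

d = (1, -11),  |d|² = 122;  R = 6+5 = 11,  c = 122−11² = 1
v_rel = (-8, -5),  |v_rel|² = 89;  v_rel·d = (-8)·(1) + (-5)·(-11) = 47
89·t² − 94·t + 1 = 0  ⇒  m = 47² − 89·1 = 2120
m = 2120 > 0,  v_rel·d = 47 > 0  ⇒  inside

inside=yes margin=2120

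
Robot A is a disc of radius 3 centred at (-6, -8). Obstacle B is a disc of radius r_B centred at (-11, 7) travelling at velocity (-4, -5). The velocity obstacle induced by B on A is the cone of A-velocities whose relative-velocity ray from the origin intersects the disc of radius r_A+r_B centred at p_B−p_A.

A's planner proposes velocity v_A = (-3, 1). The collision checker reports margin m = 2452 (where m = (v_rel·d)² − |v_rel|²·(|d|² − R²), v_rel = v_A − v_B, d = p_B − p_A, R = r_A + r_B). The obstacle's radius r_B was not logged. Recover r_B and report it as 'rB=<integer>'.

m = 2452
d = (-5, 15);  v_rel = (1, 6),  |v_rel|² = 37
v_rel×d = (1)·(15) − (6)·(-5) = 45
since m = R²·37 − 45²:  R² = (2025 + 2452) / 37 = 121
R = √121 = 11  ⇒  r_B = 11 − 3 = 8

rB=8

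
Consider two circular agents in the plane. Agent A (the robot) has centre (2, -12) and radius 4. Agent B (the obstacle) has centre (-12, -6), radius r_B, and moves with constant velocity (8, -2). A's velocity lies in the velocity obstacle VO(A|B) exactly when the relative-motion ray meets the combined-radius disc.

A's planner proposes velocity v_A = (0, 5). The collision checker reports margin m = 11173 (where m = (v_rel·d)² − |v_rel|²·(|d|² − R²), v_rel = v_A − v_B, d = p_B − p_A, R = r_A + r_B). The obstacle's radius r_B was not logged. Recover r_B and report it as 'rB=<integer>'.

m = 11173
d = (-14, 6);  v_rel = (-8, 7),  |v_rel|² = 113
v_rel×d = (-8)·(6) − (7)·(-14) = 50
since m = R²·113 − 50²:  R² = (2500 + 11173) / 113 = 121
R = √121 = 11  ⇒  r_B = 11 − 4 = 7

rB=7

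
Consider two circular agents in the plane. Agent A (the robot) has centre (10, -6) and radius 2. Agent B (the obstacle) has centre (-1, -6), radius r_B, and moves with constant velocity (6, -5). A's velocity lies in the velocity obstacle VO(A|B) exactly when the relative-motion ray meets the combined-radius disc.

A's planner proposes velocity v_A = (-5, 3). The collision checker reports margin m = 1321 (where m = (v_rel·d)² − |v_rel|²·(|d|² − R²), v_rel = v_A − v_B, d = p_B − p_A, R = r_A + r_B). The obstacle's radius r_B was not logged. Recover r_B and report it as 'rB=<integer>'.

m = 1321
d = (-11, 0);  v_rel = (-11, 8),  |v_rel|² = 185
v_rel×d = (-11)·(0) − (8)·(-11) = 88
since m = R²·185 − 88²:  R² = (7744 + 1321) / 185 = 49
R = √49 = 7  ⇒  r_B = 7 − 2 = 5

rB=5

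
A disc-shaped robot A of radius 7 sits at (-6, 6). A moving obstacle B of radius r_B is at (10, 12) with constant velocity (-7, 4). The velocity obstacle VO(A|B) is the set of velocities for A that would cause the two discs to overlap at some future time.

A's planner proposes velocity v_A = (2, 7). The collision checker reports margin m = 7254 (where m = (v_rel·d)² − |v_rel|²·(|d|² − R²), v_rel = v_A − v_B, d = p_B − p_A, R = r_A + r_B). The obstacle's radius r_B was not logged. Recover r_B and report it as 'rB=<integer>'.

m = 7254
d = (16, 6);  v_rel = (9, 3),  |v_rel|² = 90
v_rel×d = (9)·(6) − (3)·(16) = 6
since m = R²·90 − 6²:  R² = (36 + 7254) / 90 = 81
R = √81 = 9  ⇒  r_B = 9 − 7 = 2

rB=2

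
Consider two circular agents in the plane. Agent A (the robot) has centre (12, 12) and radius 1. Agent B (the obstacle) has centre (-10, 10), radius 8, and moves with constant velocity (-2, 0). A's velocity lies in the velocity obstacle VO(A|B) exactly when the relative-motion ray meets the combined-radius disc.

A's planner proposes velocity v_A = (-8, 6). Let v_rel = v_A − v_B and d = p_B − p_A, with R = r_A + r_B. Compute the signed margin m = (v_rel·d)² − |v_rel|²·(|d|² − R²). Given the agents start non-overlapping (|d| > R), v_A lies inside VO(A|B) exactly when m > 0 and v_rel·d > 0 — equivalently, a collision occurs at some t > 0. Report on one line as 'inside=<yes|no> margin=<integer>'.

d = (-22, -2),  |d|² = 488;  R = 1+8 = 9,  c = 488−9² = 407
v_rel = (-6, 6),  |v_rel|² = 72;  v_rel·d = (-6)·(-22) + (6)·(-2) = 120
72·t² − 240·t + 407 = 0  ⇒  m = 120² − 72·407 = -14904
m = -14904 < 0,  v_rel·d = 120 > 0  ⇒  outside

inside=no margin=-14904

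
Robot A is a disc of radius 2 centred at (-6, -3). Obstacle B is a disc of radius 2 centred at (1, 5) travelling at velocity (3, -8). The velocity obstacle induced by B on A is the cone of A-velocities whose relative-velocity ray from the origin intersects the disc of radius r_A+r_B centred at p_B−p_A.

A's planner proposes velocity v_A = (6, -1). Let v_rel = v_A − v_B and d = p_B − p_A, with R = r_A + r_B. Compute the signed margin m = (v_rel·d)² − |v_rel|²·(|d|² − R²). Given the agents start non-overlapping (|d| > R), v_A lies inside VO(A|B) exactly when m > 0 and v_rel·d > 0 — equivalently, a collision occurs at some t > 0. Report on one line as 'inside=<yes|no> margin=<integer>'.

d = (7, 8),  |d|² = 113;  R = 2+2 = 4,  c = 113−4² = 97
v_rel = (3, 7),  |v_rel|² = 58;  v_rel·d = (3)·(7) + (7)·(8) = 77
58·t² − 154·t + 97 = 0  ⇒  m = 77² − 58·97 = 303
m = 303 > 0,  v_rel·d = 77 > 0  ⇒  inside

inside=yes margin=303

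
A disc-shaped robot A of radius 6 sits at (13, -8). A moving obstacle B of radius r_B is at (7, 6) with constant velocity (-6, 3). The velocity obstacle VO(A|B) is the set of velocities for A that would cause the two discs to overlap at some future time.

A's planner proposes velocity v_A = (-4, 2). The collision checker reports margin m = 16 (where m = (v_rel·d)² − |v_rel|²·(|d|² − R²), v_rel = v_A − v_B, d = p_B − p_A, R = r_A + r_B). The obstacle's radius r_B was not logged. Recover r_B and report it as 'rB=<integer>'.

m = 16
d = (-6, 14);  v_rel = (2, -1),  |v_rel|² = 5
v_rel×d = (2)·(14) − (-1)·(-6) = 22
since m = R²·5 − 22²:  R² = (484 + 16) / 5 = 100
R = √100 = 10  ⇒  r_B = 10 − 6 = 4

rB=4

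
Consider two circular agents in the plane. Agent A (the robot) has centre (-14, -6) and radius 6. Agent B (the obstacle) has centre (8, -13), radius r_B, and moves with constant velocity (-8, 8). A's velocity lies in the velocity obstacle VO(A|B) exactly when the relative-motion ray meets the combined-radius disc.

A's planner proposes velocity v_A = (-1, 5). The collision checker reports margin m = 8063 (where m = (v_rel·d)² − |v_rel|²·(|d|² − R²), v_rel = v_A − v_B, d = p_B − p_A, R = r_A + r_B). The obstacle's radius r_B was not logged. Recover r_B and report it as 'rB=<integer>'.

m = 8063
d = (22, -7);  v_rel = (7, -3),  |v_rel|² = 58
v_rel×d = (7)·(-7) − (-3)·(22) = 17
since m = R²·58 − 17²:  R² = (289 + 8063) / 58 = 144
R = √144 = 12  ⇒  r_B = 12 − 6 = 6

rB=6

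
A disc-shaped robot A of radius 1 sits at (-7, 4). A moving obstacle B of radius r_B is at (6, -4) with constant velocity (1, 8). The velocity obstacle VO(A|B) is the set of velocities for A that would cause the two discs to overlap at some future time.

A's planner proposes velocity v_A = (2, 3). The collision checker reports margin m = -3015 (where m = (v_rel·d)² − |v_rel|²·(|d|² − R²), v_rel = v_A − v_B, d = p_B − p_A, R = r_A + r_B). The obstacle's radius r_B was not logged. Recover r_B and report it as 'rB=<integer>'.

m = -3015
d = (13, -8);  v_rel = (1, -5),  |v_rel|² = 26
v_rel×d = (1)·(-8) − (-5)·(13) = 57
since m = R²·26 − 57²:  R² = (3249 + -3015) / 26 = 9
R = √9 = 3  ⇒  r_B = 3 − 1 = 2

rB=2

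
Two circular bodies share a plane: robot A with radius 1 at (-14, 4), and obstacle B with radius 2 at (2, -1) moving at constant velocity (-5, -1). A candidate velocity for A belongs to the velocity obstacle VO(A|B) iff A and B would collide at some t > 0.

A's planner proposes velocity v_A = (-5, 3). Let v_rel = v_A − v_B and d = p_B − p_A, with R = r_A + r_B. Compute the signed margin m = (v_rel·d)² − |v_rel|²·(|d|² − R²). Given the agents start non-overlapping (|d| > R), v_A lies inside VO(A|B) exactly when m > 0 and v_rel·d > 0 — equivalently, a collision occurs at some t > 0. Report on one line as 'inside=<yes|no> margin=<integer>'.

d = (16, -5),  |d|² = 281;  R = 1+2 = 3,  c = 281−3² = 272
v_rel = (0, 4),  |v_rel|² = 16;  v_rel·d = (0)·(16) + (4)·(-5) = -20
16·t² + 40·t + 272 = 0  ⇒  m = (-20)² − 16·272 = -3952
m = -3952 < 0,  v_rel·d = -20 < 0  ⇒  outside

inside=no margin=-3952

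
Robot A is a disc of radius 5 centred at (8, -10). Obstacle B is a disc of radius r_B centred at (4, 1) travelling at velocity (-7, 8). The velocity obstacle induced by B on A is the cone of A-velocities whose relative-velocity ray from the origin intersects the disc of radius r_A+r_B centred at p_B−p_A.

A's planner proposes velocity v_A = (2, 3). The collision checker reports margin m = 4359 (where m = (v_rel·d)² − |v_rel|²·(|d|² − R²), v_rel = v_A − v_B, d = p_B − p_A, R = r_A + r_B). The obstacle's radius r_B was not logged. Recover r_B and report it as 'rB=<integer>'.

m = 4359
d = (-4, 11);  v_rel = (9, -5),  |v_rel|² = 106
v_rel×d = (9)·(11) − (-5)·(-4) = 79
since m = R²·106 − 79²:  R² = (6241 + 4359) / 106 = 100
R = √100 = 10  ⇒  r_B = 10 − 5 = 5

rB=5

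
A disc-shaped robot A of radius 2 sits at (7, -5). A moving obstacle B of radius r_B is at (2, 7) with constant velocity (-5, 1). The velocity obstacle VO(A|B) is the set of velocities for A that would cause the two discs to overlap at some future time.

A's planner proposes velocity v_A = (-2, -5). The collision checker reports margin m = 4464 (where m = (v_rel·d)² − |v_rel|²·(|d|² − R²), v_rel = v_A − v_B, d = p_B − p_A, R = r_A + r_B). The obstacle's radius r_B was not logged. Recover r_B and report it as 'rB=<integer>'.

m = 4464
d = (-5, 12);  v_rel = (3, -6),  |v_rel|² = 45
v_rel×d = (3)·(12) − (-6)·(-5) = 6
since m = R²·45 − 6²:  R² = (36 + 4464) / 45 = 100
R = √100 = 10  ⇒  r_B = 10 − 2 = 8

rB=8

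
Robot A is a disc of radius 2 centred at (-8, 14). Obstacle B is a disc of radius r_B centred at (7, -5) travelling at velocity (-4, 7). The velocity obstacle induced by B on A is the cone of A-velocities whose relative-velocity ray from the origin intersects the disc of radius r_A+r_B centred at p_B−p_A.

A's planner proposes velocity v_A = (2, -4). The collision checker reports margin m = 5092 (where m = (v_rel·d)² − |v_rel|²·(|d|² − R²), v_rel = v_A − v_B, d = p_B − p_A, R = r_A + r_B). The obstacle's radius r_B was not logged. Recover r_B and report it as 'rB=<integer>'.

m = 5092
d = (15, -19);  v_rel = (6, -11),  |v_rel|² = 157
v_rel×d = (6)·(-19) − (-11)·(15) = 51
since m = R²·157 − 51²:  R² = (2601 + 5092) / 157 = 49
R = √49 = 7  ⇒  r_B = 7 − 2 = 5

rB=5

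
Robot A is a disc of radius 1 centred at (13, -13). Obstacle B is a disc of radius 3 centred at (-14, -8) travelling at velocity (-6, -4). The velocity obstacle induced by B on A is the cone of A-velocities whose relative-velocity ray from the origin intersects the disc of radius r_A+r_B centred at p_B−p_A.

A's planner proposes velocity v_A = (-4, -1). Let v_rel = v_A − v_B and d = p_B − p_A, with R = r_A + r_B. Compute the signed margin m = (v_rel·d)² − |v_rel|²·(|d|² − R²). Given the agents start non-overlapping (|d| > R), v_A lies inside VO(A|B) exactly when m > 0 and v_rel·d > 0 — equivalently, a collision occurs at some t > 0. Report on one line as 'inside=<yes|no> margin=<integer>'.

d = (-27, 5),  |d|² = 754;  R = 1+3 = 4,  c = 754−4² = 738
v_rel = (2, 3),  |v_rel|² = 13;  v_rel·d = (2)·(-27) + (3)·(5) = -39
13·t² + 78·t + 738 = 0  ⇒  m = (-39)² − 13·738 = -8073
m = -8073 < 0,  v_rel·d = -39 < 0  ⇒  outside

inside=no margin=-8073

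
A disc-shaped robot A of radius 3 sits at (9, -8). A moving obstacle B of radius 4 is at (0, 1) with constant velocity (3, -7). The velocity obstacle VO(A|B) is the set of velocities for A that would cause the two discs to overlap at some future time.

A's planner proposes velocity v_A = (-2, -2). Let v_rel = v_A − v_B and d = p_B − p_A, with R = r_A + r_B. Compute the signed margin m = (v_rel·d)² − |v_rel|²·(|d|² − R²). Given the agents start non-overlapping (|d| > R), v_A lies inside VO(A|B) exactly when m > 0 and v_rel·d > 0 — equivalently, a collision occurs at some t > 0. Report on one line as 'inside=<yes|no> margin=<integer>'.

d = (-9, 9),  |d|² = 162;  R = 3+4 = 7,  c = 162−7² = 113
v_rel = (-5, 5),  |v_rel|² = 50;  v_rel·d = (-5)·(-9) + (5)·(9) = 90
50·t² − 180·t + 113 = 0  ⇒  m = 90² − 50·113 = 2450
m = 2450 > 0,  v_rel·d = 90 > 0  ⇒  inside

inside=yes margin=2450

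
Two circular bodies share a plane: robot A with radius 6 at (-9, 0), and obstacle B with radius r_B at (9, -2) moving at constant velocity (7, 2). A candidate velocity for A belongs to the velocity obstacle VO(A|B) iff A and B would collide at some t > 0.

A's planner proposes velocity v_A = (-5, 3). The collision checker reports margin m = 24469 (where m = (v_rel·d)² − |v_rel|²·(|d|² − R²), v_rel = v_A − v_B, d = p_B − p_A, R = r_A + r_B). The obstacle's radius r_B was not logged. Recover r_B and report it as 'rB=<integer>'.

m = 24469
d = (18, -2);  v_rel = (-12, 1),  |v_rel|² = 145
v_rel×d = (-12)·(-2) − (1)·(18) = 6
since m = R²·145 − 6²:  R² = (36 + 24469) / 145 = 169
R = √169 = 13  ⇒  r_B = 13 − 6 = 7

rB=7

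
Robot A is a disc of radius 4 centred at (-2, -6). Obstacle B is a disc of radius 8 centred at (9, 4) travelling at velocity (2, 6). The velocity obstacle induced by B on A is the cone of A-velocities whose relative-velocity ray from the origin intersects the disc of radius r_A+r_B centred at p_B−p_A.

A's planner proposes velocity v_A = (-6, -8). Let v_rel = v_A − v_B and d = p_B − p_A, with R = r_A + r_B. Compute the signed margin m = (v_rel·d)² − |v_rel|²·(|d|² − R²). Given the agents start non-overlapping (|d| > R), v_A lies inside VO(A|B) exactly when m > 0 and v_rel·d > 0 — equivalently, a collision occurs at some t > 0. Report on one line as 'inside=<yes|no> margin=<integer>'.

d = (11, 10),  |d|² = 221;  R = 4+8 = 12,  c = 221−12² = 77
v_rel = (-8, -14),  |v_rel|² = 260;  v_rel·d = (-8)·(11) + (-14)·(10) = -228
260·t² + 456·t + 77 = 0  ⇒  m = (-228)² − 260·77 = 31964
m = 31964 > 0,  v_rel·d = -228 < 0  ⇒  outside

inside=no margin=31964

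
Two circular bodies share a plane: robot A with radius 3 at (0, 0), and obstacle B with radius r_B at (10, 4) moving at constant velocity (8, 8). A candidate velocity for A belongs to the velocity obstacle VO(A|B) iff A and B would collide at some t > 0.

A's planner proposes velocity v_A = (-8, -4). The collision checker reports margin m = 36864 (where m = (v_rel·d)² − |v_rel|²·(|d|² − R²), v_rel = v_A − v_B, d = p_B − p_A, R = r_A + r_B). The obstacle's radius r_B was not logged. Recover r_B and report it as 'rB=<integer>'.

m = 36864
d = (10, 4);  v_rel = (-16, -12),  |v_rel|² = 400
v_rel×d = (-16)·(4) − (-12)·(10) = 56
since m = R²·400 − 56²:  R² = (3136 + 36864) / 400 = 100
R = √100 = 10  ⇒  r_B = 10 − 3 = 7

rB=7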